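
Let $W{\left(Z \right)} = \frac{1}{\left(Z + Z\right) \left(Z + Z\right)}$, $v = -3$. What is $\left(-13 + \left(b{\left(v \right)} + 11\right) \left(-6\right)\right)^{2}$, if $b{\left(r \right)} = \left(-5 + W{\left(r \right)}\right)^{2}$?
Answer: $\frac{2411301025}{46656} \approx 51683.0$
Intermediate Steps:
$W{\left(Z \right)} = \frac{1}{4 Z^{2}}$ ($W{\left(Z \right)} = \frac{1}{2 Z 2 Z} = \frac{1}{4 Z^{2}}$)
$b{\left(r \right)} = \left(-5 + \frac{1}{4 r^{2}}\right)^{2}$
$\left(-13 + \left(b{\left(v \right)} + 11\right) \left(-6\right)\right)^{2} = \left(-13 + \left(\frac{\left(-1 + 20 \left(-3\right)^{2}\right)^{2}}{16 \cdot 81} + 11\right) \left(-6\right)\right)^{2} = \left(-13 + \left(\frac{1}{16} \cdot \frac{1}{81} \left(-1 + 20 \cdot 9\right)^{2} + 11\right) \left(-6\right)\right)^{2} = \left(-13 + \left(\frac{1}{16} \cdot \frac{1}{81} \left(-1 + 180\right)^{2} + 11\right) \left(-6\right)\right)^{2} = \left(-13 + \left(\frac{1}{16} \cdot \frac{1}{81} \cdot 179^{2} + 11\right) \left(-6\right)\right)^{2} = \left(-13 + \left(\frac{1}{16} \cdot \frac{1}{81} \cdot 32041 + 11\right) \left(-6\right)\right)^{2} = \left(-13 + \left(\frac{32041}{1296} + 11\right) \left(-6\right)\right)^{2} = \left(-13 + \frac{46297}{1296} \left(-6\right)\right)^{2} = \left(-13 - \frac{46297}{216}\right)^{2} = \left(- \frac{49105}{216}\right)^{2} = \frac{2411301025}{46656}$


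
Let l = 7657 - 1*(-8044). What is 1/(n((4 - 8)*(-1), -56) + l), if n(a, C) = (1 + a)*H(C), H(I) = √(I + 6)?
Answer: 15701/246522651 - 25*I*√2/246522651 ≈ 6.369e-5 - 1.4342e-7*I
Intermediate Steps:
H(I) = √(6 + I)
l = 15701 (l = 7657 + 8044 = 15701)
n(a, C) = √(6 + C)*(1 + a) (n(a, C) = (1 + a)*√(6 + C) = √(6 + C)*(1 + a))
1/(n((4 - 8)*(-1), -56) + l) = 1/(√(6 - 56)*(1 + (4 - 8)*(-1)) + 15701) = 1/(√(-50)*(1 - 4*(-1)) + 15701) = 1/((5*I*√2)*(1 + 4) + 15701) = 1/((5*I*√2)*5 + 15701) = 1/(25*I*√2 + 15701) = 1/(15701 + 25*I*√2)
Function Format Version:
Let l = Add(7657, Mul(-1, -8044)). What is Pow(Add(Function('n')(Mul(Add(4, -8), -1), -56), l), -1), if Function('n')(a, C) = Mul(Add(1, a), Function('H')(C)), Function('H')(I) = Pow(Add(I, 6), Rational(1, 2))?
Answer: Add(Rational(15701, 246522651), Mul(Rational(-25, 246522651), I, Pow(2, Rational(1, 2)))) ≈ Add(6.3690e-5, Mul(-1.4342e-7, I))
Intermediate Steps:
Function('H')(I) = Pow(Add(6, I), Rational(1, 2))
l = 15701 (l = Add(7657, 8044) = 15701)
Function('n')(a, C) = Mul(Pow(Add(6, C), Rational(1, 2)), Add(1, a)) (Function('n')(a, C) = Mul(Add(1, a), Pow(Add(6, C), Rational(1, 2))) = Mul(Pow(Add(6, C), Rational(1, 2)), Add(1, a)))
Pow(Add(Function('n')(Mul(Add(4, -8), -1), -56), l), -1) = Pow(Add(Mul(Pow(Add(6, -56), Rational(1, 2)), Add(1, Mul(Add(4, -8), -1))), 15701), -1) = Pow(Add(Mul(Pow(-50, Rational(1, 2)), Add(1, Mul(-4, -1))), 15701), -1) = Pow(Add(Mul(Mul(5, I, Pow(2, Rational(1, 2))), Add(1, 4)), 15701), -1) = Pow(Add(Mul(Mul(5, I, Pow(2, Rational(1, 2))), 5), 15701), -1) = Pow(Add(Mul(25, I, Pow(2, Rational(1, 2))), 15701), -1) = Pow(Add(15701, Mul(25, I, Pow(2, Rational(1, 2)))), -1)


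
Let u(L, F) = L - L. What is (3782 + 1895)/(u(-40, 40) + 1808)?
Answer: 5677/1808 ≈ 3.1399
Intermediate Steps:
u(L, F) = 0
(3782 + 1895)/(u(-40, 40) + 1808) = (3782 + 1895)/(0 + 1808) = 5677/1808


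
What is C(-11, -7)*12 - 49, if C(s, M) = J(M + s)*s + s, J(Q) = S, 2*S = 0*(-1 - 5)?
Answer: -181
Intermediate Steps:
S = 0 (S = (0*(-1 - 5))/2 = (0*(-6))/2 = (1/2)*0 = 0)
J(Q) = 0
C(s, M) = s (C(s, M) = 0*s + s = 0 + s = s)
C(-11, -7)*12 - 49 = -11*12 - 49 = -132 - 49 = -181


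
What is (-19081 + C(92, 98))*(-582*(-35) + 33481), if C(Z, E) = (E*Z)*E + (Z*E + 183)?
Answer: 47048864786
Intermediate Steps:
C(Z, E) = 183 + E*Z + Z*E² (C(Z, E) = Z*E² + (E*Z + 183) = Z*E² + (183 + E*Z) = 183 + E*Z + Z*E²)
(-19081 + C(92, 98))*(-582*(-35) + 33481) = (-19081 + (183 + 98*92 + 92*98²))*(-582*(-35) + 33481) = (-19081 + (183 + 9016 + 92*9604))*(20370 + 33481) = (-19081 + (183 + 9016 + 883568))*53851 = (-19081 + 892767)*53851 = 873686*53851 = 47048864786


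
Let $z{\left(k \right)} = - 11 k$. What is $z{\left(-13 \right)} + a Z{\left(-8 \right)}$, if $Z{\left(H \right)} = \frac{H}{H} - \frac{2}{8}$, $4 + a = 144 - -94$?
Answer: $\frac{637}{2} \approx 318.5$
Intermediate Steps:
$a = 234$ ($a = -4 + \left(144 - -94\right) = -4 + \left(144 + 94\right) = -4 + 238 = 234$)
$Z{\left(H \right)} = \frac{3}{4}$ ($Z{\left(H \right)} = 1 - \frac{1}{4} = \frac{3}{4}$)
$z{\left(-13 \right)} + a Z{\left(-8 \right)} = \left(-11\right) \left(-13\right) + 234 \cdot \frac{3}{4} = 143 + \frac{351}{2} = \frac{637}{2}$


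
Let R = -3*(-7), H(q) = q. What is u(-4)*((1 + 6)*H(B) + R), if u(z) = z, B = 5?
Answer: -224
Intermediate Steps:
R = 21
u(-4)*((1 + 6)*H(B) + R) = -4*((1 + 6)*5 + 21) = -4*(7*5 + 21) = -4*(35 + 21) = -4*56 = -224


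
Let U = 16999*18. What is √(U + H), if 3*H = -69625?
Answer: √2544963/3 ≈ 531.76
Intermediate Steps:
H = -69625/3 (H = (⅓)*(-69625) = -69625/3 ≈ -23208.)
U = 305982
√(U + H) = √(305982 - 69625/3) = √(848321/3) = √2544963/3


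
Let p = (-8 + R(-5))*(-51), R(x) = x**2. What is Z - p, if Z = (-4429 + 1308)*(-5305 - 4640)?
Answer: 31039212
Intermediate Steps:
Z = 31038345 (Z = -3121*(-9945) = 31038345)
p = -867 (p = (-8 + (-5)**2)*(-51) = (-8 + 25)*(-51) = 17*(-51) = -867)
Z - p = 31038345 - 1*(-867) = 31038345 + 867 = 31039212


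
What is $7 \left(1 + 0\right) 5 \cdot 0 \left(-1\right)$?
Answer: $0$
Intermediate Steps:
$7 \left(1 + 0\right) 5 \cdot 0 \left(-1\right) = 7 \cdot 1 \cdot 5 \cdot 0 = 7 \cdot 5 \cdot 0 = 35 \cdot 0 = 0$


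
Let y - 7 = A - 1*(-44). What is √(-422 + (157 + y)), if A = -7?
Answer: I*√221 ≈ 14.866*I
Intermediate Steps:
y = 44 (y = 7 + (-7 - 1*(-44)) = 7 + (-7 + 44) = 7 + 37 = 44)
√(-422 + (157 + y)) = √(-422 + (157 + 44)) = √(-422 + 201) = √(-221) = I*√221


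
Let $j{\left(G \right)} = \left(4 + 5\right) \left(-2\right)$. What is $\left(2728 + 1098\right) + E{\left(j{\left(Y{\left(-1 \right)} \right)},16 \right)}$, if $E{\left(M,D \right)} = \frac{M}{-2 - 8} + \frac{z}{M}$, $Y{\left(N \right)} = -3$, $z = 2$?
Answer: $\frac{172246}{45} \approx 3827.7$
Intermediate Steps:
$j{\left(G \right)} = -18$ ($j{\left(G \right)} = 9 \left(-2\right) = -18$)
$E{\left(M,D \right)} = \frac{2}{M} - \frac{M}{10}$ ($E{\left(M,D \right)} = \frac{M}{-2 - 8} + \frac{2}{M} = \frac{M}{-10} + \frac{2}{M} = M \left(- \frac{1}{10}\right) + \frac{2}{M} = - \frac{M}{10} + \frac{2}{M} = \frac{2}{M} - \frac{M}{10}$)
$\left(2728 + 1098\right) + E{\left(j{\left(Y{\left(-1 \right)} \right)},16 \right)} = \left(2728 + 1098\right) + \left(\frac{2}{-18} - - \frac{9}{5}\right) = 3826 + \left(2 \left(- \frac{1}{18}\right) + \frac{9}{5}\right) = 3826 + \left(- \frac{1}{9} + \frac{9}{5}\right) = 3826 + \frac{76}{45} = \frac{172246}{45}$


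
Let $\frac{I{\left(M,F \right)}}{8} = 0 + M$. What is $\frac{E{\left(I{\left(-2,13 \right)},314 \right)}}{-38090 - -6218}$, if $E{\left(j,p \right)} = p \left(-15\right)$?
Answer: $\frac{785}{5312} \approx 0.14778$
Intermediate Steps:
$I{\left(M,F \right)} = 8 M$ ($I{\left(M,F \right)} = 8 \left(0 + M\right) = 8 M$)
$E{\left(j,p \right)} = - 15 p$
$\frac{E{\left(I{\left(-2,13 \right)},314 \right)}}{-38090 - -6218} = \frac{\left(-15\right) 314}{-38090 - -6218} = - \frac{4710}{-38090 + 6218} = - \frac{4710}{-31872} = \left(-4710\right) \left(- \frac{1}{31872}\right) = \frac{785}{5312}$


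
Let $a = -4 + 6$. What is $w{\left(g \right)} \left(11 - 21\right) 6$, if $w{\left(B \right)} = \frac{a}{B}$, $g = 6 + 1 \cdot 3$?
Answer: $- \frac{40}{3} \approx -13.333$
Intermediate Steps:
$a = 2$
$g = 9$ ($g = 6 + 3 = 9$)
$w{\left(B \right)} = \frac{2}{B}$
$w{\left(g \right)} \left(11 - 21\right) 6 = \frac{2}{9} \left(11 - 21\right) 6 = 2 \cdot \frac{1}{9} \left(-10\right) 6 = \frac{2}{9} \left(-10\right) 6 = \left(- \frac{20}{9}\right) 6 = - \frac{40}{3}$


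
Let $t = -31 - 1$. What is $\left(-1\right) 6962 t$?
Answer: $222784$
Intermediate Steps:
$t = -32$ ($t = -31 - 1 = -32$)
$\left(-1\right) 6962 t = \left(-1\right) 6962 \left(-32\right) = \left(-6962\right) \left(-32\right) = 222784$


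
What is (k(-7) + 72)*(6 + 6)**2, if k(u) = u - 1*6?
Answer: 8496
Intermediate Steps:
k(u) = -6 + u (k(u) = u - 6 = -6 + u)
(k(-7) + 72)*(6 + 6)**2 = ((-6 - 7) + 72)*(6 + 6)**2 = (-13 + 72)*12**2 = 59*144 = 8496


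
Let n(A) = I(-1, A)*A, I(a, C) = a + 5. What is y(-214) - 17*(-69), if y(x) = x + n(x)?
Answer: 103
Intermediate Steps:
I(a, C) = 5 + a
n(A) = 4*A (n(A) = (5 - 1)*A = 4*A)
y(x) = 5*x (y(x) = x + 4*x = 5*x)
y(-214) - 17*(-69) = 5*(-214) - 17*(-69) = -1070 - 1*(-1173) = -1070 + 1173 = 103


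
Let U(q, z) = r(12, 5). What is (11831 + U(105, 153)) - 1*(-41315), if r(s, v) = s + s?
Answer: 53170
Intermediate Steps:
r(s, v) = 2*s
U(q, z) = 24 (U(q, z) = 2*12 = 24)
(11831 + U(105, 153)) - 1*(-41315) = (11831 + 24) - 1*(-41315) = 11855 + 41315 = 53170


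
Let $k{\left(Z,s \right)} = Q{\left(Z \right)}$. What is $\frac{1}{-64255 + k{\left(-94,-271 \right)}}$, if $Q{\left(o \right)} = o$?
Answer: $- \frac{1}{64349} \approx -1.554 \cdot 10^{-5}$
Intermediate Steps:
$k{\left(Z,s \right)} = Z$
$\frac{1}{-64255 + k{\left(-94,-271 \right)}} = \frac{1}{-64255 - 94} = \frac{1}{-64349} = - \frac{1}{64349}$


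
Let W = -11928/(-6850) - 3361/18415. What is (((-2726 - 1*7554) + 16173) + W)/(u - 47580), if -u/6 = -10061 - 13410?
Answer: 12392597617/196038447775 ≈ 0.063215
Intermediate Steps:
W = 19663127/12614275 (W = -11928*(-1/6850) - 3361*1/18415 = 5964/3425 - 3361/18415 = 19663127/12614275 ≈ 1.5588)
u = 140826 (u = -6*(-10061 - 13410) = -6*(-23471) = 140826)
(((-2726 - 1*7554) + 16173) + W)/(u - 47580) = (((-2726 - 1*7554) + 16173) + 19663127/12614275)/(140826 - 47580) = (((-2726 - 7554) + 16173) + 19663127/12614275)/93246 = ((-10280 + 16173) + 19663127/12614275)*(1/93246) = (5893 + 19663127/12614275)*(1/93246) = (74355585702/12614275)*(1/93246) = 12392597617/196038447775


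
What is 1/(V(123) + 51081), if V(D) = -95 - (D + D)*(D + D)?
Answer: -1/9530 ≈ -0.00010493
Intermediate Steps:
V(D) = -95 - 4*D² (V(D) = -95 - 2*D*2*D = -95 - 4*D²)
1/(V(123) + 51081) = 1/((-95 - 4*123²) + 51081) = 1/((-95 - 4*15129) + 51081) = 1/((-95 - 60516) + 51081) = 1/(-60611 + 51081) = 1/(-9530) = -1/9530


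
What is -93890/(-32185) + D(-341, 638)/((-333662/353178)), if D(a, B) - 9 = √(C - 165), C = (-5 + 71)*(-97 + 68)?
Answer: -24730237/3741781 - 75681*I*√231/23833 ≈ -6.6092 - 48.263*I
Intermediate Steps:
C = -1914 (C = 66*(-29) = -1914)
D(a, B) = 9 + 3*I*√231 (D(a, B) = 9 + √(-1914 - 165) = 9 + √(-2079) = 9 + 3*I*√231)
-93890/(-32185) + D(-341, 638)/((-333662/353178)) = -93890/(-32185) + (9 + 3*I*√231)/((-333662/353178)) = -93890*(-1/32185) + (9 + 3*I*√231)/((-333662*1/353178)) = 458/157 + (9 + 3*I*√231)/(-23833/25227) = 458/157 + (9 + 3*I*√231)*(-25227/23833) = 458/157 + (-227043/23833 - 75681*I*√231/23833) = -24730237/3741781 - 75681*I*√231/23833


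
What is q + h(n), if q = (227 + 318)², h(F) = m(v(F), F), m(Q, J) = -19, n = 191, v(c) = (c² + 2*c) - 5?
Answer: 297006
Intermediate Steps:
v(c) = -5 + c² + 2*c
h(F) = -19
q = 297025 (q = 545² = 297025)
q + h(n) = 297025 - 19 = 297006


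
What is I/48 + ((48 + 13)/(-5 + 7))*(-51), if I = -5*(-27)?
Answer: -24843/16 ≈ -1552.7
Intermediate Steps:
I = 135
I/48 + ((48 + 13)/(-5 + 7))*(-51) = 135/48 + ((48 + 13)/(-5 + 7))*(-51) = 135*(1/48) + (61/2)*(-51) = 45/16 + (61*(1/2))*(-51) = 45/16 + (61/2)*(-51) = 45/16 - 3111/2 = -24843/16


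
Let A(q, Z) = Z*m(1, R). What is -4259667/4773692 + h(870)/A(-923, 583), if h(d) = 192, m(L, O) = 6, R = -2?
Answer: -211875247/253005676 ≈ -0.83743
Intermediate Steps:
A(q, Z) = 6*Z (A(q, Z) = Z*6 = 6*Z)
-4259667/4773692 + h(870)/A(-923, 583) = -4259667/4773692 + 192/((6*583)) = -4259667*1/4773692 + 192/3498 = -4259667/4773692 + 192*(1/3498) = -4259667/4773692 + 32/583 = -211875247/253005676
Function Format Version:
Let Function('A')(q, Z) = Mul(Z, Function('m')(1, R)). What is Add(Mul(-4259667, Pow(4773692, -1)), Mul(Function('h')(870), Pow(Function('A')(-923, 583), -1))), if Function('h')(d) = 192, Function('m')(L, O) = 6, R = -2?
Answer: Rational(-211875247, 253005676) ≈ -0.83743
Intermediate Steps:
Function('A')(q, Z) = Mul(6, Z) (Function('A')(q, Z) = Mul(Z, 6) = Mul(6, Z))
Add(Mul(-4259667, Pow(4773692, -1)), Mul(Function('h')(870), Pow(Function('A')(-923, 583), -1))) = Add(Mul(-4259667, Pow(4773692, -1)), Mul(192, Pow(Mul(6, 583), -1))) = Add(Mul(-4259667, Rational(1, 4773692)), Mul(192, Pow(3498, -1))) = Add(Rational(-4259667, 4773692), Mul(192, Rational(1, 3498))) = Add(Rational(-4259667, 4773692), Rational(32, 583)) = Rational(-211875247, 253005676)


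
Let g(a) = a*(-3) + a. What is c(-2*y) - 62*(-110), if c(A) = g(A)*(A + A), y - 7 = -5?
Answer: 6756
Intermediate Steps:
g(a) = -2*a (g(a) = -3*a + a = -2*a)
y = 2 (y = 7 - 5 = 2)
c(A) = -4*A² (c(A) = (-2*A)*(A + A) = (-2*A)*(2*A) = -4*A²)
c(-2*y) - 62*(-110) = -4*(-2*2)² - 62*(-110) = -4*(-4)² + 6820 = -4*16 + 6820 = -64 + 6820 = 6756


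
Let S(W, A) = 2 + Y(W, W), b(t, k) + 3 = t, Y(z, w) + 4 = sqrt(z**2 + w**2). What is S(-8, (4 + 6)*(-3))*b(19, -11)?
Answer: -32 + 128*sqrt(2) ≈ 149.02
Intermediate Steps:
Y(z, w) = -4 + sqrt(w**2 + z**2) (Y(z, w) = -4 + sqrt(z**2 + w**2) = -4 + sqrt(w**2 + z**2))
b(t, k) = -3 + t
S(W, A) = -2 + sqrt(2)*sqrt(W**2) (S(W, A) = 2 + (-4 + sqrt(W**2 + W**2)) = 2 + (-4 + sqrt(2*W**2)) = 2 + (-4 + sqrt(2)*sqrt(W**2)) = -2 + sqrt(2)*sqrt(W**2))
S(-8, (4 + 6)*(-3))*b(19, -11) = (-2 + sqrt(2)*sqrt((-8)**2))*(-3 + 19) = (-2 + sqrt(2)*sqrt(64))*16 = (-2 + sqrt(2)*8)*16 = (-2 + 8*sqrt(2))*16 = -32 + 128*sqrt(2)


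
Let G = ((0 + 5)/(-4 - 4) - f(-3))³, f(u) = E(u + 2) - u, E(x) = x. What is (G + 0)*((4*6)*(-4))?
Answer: 27783/16 ≈ 1736.4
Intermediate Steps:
f(u) = 2 (f(u) = (u + 2) - u = (2 + u) - u = 2)
G = -9261/512 (G = ((0 + 5)/(-4 - 4) - 1*2)³ = (5/(-8) - 2)³ = (5*(-⅛) - 2)³ = (-5/8 - 2)³ = (-21/8)³ = -9261/512 ≈ -18.088)
(G + 0)*((4*6)*(-4)) = (-9261/512 + 0)*((4*6)*(-4)) = -27783*(-4)/64 = -9261/512*(-96) = 27783/16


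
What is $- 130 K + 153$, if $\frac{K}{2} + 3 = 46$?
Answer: $-11027$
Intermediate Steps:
$K = 86$ ($K = -6 + 2 \cdot 46 = -6 + 92 = 86$)
$- 130 K + 153 = \left(-130\right) 86 + 153 = -11180 + 153 = -11027$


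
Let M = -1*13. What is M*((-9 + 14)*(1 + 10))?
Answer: -715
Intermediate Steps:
M = -13
M*((-9 + 14)*(1 + 10)) = -13*(-9 + 14)*(1 + 10) = -65*11 = -13*55 = -715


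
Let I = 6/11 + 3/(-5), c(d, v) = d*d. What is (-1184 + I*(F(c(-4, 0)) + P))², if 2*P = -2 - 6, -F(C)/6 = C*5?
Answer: 33500944/25 ≈ 1.3400e+6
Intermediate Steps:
c(d, v) = d²
F(C) = -30*C (F(C) = -6*C*5 = -30*C)
I = -3/55 (I = 6*(1/11) + 3*(-⅕) = 6/11 - ⅗ = -3/55 ≈ -0.054545)
P = -4 (P = (-2 - 6)/2 = (½)*(-8) = -4)
(-1184 + I*(F(c(-4, 0)) + P))² = (-1184 - 3*(-30*(-4)² - 4)/55)² = (-1184 - 3*(-30*16 - 4)/55)² = (-1184 - 3*(-480 - 4)/55)² = (-1184 - 3/55*(-484))² = (-1184 + 132/5)² = (-5788/5)² = 33500944/25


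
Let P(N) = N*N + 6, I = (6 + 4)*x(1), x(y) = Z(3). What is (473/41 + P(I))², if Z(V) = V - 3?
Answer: 516961/1681 ≈ 307.53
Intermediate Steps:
Z(V) = -3 + V
x(y) = 0 (x(y) = -3 + 3 = 0)
I = 0 (I = (6 + 4)*0 = 10*0 = 0)
P(N) = 6 + N² (P(N) = N² + 6 = 6 + N²)
(473/41 + P(I))² = (473/41 + (6 + 0²))² = (473*(1/41) + (6 + 0))² = (473/41 + 6)² = (719/41)² = 516961/1681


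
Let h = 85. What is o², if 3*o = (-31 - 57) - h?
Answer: 29929/9 ≈ 3325.4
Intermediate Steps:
o = -173/3 (o = ((-31 - 57) - 1*85)/3 = (-88 - 85)/3 = (⅓)*(-173) = -173/3 ≈ -57.667)
o² = (-173/3)² = 29929/9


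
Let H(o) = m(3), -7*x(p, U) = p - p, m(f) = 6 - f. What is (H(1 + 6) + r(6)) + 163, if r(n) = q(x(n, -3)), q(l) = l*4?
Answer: 166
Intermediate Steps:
x(p, U) = 0 (x(p, U) = -(p - p)/7 = -1/7*0 = 0)
q(l) = 4*l
H(o) = 3 (H(o) = 6 - 1*3 = 6 - 3 = 3)
r(n) = 0 (r(n) = 4*0 = 0)
(H(1 + 6) + r(6)) + 163 = (3 + 0) + 163 = 3 + 163 = 166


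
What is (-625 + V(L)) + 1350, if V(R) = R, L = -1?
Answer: 724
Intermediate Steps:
(-625 + V(L)) + 1350 = (-625 - 1) + 1350 = -626 + 1350 = 724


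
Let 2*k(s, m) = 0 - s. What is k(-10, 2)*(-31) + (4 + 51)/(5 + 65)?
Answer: -2159/14 ≈ -154.21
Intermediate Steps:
k(s, m) = -s/2 (k(s, m) = (0 - s)/2 = (-s)/2 = -s/2)
k(-10, 2)*(-31) + (4 + 51)/(5 + 65) = -½*(-10)*(-31) + (4 + 51)/(5 + 65) = 5*(-31) + 55/70 = -155 + 55*(1/70) = -155 + 11/14 = -2159/14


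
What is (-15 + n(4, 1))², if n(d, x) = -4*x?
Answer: 361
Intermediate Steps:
(-15 + n(4, 1))² = (-15 - 4*1)² = (-15 - 4)² = (-19)² = 361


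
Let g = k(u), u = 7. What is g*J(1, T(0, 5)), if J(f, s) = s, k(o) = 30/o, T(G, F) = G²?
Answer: 0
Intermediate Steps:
g = 30/7 ≈ 4.2857
g*J(1, T(0, 5)) = (30/7)*0² = (30/7)*0 = 0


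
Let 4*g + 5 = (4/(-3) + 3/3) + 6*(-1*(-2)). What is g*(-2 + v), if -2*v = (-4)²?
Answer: -50/3 ≈ -16.667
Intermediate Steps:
v = -8 (v = -½*(-4)² = -½*16 = -8)
g = 5/3 (g = -5/4 + ((4/(-3) + 3/3) + 6*(-1*(-2)))/4 = -5/4 + ((4*(-⅓) + 3*(⅓)) + 6*2)/4 = -5/4 + ((-4/3 + 1) + 12)/4 = -5/4 + (-⅓ + 12)/4 = -5/4 + (¼)*(35/3) = -5/4 + 35/12 = 5/3 ≈ 1.6667)
g*(-2 + v) = 5*(-2 - 8)/3 = (5/3)*(-10) = -50/3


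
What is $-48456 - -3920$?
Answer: $-44536$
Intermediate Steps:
$-48456 - -3920 = -48456 + 3920 = -44536$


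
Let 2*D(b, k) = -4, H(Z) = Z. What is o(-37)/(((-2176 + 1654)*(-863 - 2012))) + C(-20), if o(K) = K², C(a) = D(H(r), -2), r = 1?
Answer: -3000131/1500750 ≈ -1.9991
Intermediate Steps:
D(b, k) = -2 (D(b, k) = (½)*(-4) = -2)
C(a) = -2
o(-37)/(((-2176 + 1654)*(-863 - 2012))) + C(-20) = (-37)²/(((-2176 + 1654)*(-863 - 2012))) - 2 = 1369/((-522*(-2875))) - 2 = 1369/1500750 - 2 = -3000131/1500750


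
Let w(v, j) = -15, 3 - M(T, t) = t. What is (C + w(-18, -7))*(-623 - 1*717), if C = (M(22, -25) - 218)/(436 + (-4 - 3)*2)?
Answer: 4368400/211 ≈ 20703.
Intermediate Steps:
M(T, t) = 3 - t
C = -95/211 (C = ((3 - 1*(-25)) - 218)/(436 + (-4 - 3)*2) = ((3 + 25) - 218)/(436 - 7*2) = (28 - 218)/(436 - 14) = -190/422 = -190*1/422 = -95/211 ≈ -0.45024)
(C + w(-18, -7))*(-623 - 1*717) = (-95/211 - 15)*(-623 - 1*717) = -3260*(-623 - 717)/211 = -3260/211*(-1340) = 4368400/211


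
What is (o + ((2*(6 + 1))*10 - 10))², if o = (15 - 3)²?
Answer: 75076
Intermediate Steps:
o = 144 (o = 12² = 144)
(o + ((2*(6 + 1))*10 - 10))² = (144 + ((2*(6 + 1))*10 - 10))² = (144 + ((2*7)*10 - 10))² = (144 + (14*10 - 10))² = (144 + (140 - 10))² = (144 + 130)² = 274² = 75076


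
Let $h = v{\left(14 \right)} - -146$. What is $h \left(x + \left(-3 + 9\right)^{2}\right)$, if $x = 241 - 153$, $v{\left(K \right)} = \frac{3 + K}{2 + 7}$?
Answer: $\frac{165044}{9} \approx 18338.0$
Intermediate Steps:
$v{\left(K \right)} = \frac{1}{3} + \frac{K}{9}$ ($v{\left(K \right)} = \frac{3 + K}{9} = \left(3 + K\right) \frac{1}{9} = \frac{1}{3} + \frac{K}{9}$)
$h = \frac{1331}{9}$ ($h = \left(\frac{1}{3} + \frac{1}{9} \cdot 14\right) - -146 = \left(\frac{1}{3} + \frac{14}{9}\right) + 146 = \frac{17}{9} + 146 = \frac{1331}{9} \approx 147.89$)
$x = 88$
$h \left(x + \left(-3 + 9\right)^{2}\right) = \frac{1331 \left(88 + \left(-3 + 9\right)^{2}\right)}{9} = \frac{1331 \left(88 + 6^{2}\right)}{9} = \frac{1331 \left(88 + 36\right)}{9} = \frac{1331}{9} \cdot 124 = \frac{165044}{9}$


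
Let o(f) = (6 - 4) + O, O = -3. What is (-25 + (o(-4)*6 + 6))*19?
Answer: -475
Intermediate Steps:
o(f) = -1 (o(f) = (6 - 4) - 3 = 2 - 3 = -1)
(-25 + (o(-4)*6 + 6))*19 = (-25 + (-1*6 + 6))*19 = (-25 + (-6 + 6))*19 = (-25 + 0)*19 = -25*19 = -475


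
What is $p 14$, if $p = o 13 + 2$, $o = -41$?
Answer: $-7434$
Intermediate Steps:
$p = -531$ ($p = \left(-41\right) 13 + 2 = -533 + 2 = -531$)
$p 14 = \left(-531\right) 14 = -7434$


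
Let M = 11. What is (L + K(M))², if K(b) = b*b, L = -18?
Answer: 10609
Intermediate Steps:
K(b) = b²
(L + K(M))² = (-18 + 11²)² = (-18 + 121)² = 103² = 10609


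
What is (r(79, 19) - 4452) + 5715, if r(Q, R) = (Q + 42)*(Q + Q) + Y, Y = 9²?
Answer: 20462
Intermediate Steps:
Y = 81
r(Q, R) = 81 + 2*Q*(42 + Q) (r(Q, R) = (Q + 42)*(Q + Q) + 81 = (42 + Q)*(2*Q) + 81 = 2*Q*(42 + Q) + 81 = 81 + 2*Q*(42 + Q))
(r(79, 19) - 4452) + 5715 = ((81 + 2*79² + 84*79) - 4452) + 5715 = ((81 + 2*6241 + 6636) - 4452) + 5715 = ((81 + 12482 + 6636) - 4452) + 5715 = (19199 - 4452) + 5715 = 14747 + 5715 = 20462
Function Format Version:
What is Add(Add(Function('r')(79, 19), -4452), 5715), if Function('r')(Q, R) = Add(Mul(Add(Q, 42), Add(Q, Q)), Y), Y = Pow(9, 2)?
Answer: 20462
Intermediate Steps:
Y = 81
Function('r')(Q, R) = Add(81, Mul(2, Q, Add(42, Q))) (Function('r')(Q, R) = Add(Mul(Add(Q, 42), Add(Q, Q)), 81) = Add(Mul(Add(42, Q), Mul(2, Q)), 81) = Add(Mul(2, Q, Add(42, Q)), 81) = Add(81, Mul(2, Q, Add(42, Q))))
Add(Add(Function('r')(79, 19), -4452), 5715) = Add(Add(Add(81, Mul(2, Pow(79, 2)), Mul(84, 79)), -4452), 5715) = Add(Add(Add(81, Mul(2, 6241), 6636), -4452), 5715) = Add(Add(Add(81, 12482, 6636), -4452), 5715) = Add(Add(19199, -4452), 5715) = Add(14747, 5715) = 20462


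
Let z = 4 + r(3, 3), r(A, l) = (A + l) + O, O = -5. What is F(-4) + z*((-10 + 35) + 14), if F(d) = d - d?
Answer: 195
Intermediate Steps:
r(A, l) = -5 + A + l (r(A, l) = (A + l) - 5 = -5 + A + l)
F(d) = 0
z = 5 (z = 4 + (-5 + 3 + 3) = 4 + 1 = 5)
F(-4) + z*((-10 + 35) + 14) = 0 + 5*((-10 + 35) + 14) = 0 + 5*(25 + 14) = 0 + 5*39 = 0 + 195 = 195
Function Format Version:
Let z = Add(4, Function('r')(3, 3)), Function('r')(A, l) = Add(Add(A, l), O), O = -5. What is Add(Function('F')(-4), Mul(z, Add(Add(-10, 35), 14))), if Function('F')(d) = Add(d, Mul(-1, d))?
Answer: 195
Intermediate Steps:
Function('r')(A, l) = Add(-5, A, l) (Function('r')(A, l) = Add(Add(A, l), -5) = Add(-5, A, l))
Function('F')(d) = 0
z = 5 (z = Add(4, Add(-5, 3, 3)) = Add(4, 1) = 5)
Add(Function('F')(-4), Mul(z, Add(Add(-10, 35), 14))) = Add(0, Mul(5, Add(Add(-10, 35), 14))) = Add(0, Mul(5, Add(25, 14))) = Add(0, Mul(5, 39)) = Add(0, 195) = 195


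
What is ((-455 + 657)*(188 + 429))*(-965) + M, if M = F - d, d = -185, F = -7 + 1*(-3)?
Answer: -120271635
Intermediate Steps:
F = -10 (F = -7 - 3 = -10)
M = 175 (M = -10 - 1*(-185) = -10 + 185 = 175)
((-455 + 657)*(188 + 429))*(-965) + M = ((-455 + 657)*(188 + 429))*(-965) + 175 = (202*617)*(-965) + 175 = 124634*(-965) + 175 = -120271810 + 175 = -120271635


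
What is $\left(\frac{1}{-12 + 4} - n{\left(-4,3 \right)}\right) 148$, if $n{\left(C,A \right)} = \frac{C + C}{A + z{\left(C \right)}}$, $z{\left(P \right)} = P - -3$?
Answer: $\frac{1147}{2} \approx 573.5$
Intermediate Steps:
$z{\left(P \right)} = 3 + P$ ($z{\left(P \right)} = P + 3 = 3 + P$)
$n{\left(C,A \right)} = \frac{2 C}{3 + A + C}$ ($n{\left(C,A \right)} = \frac{C + C}{A + \left(3 + C\right)} = \frac{2 C}{3 + A + C}$)
$\left(\frac{1}{-12 + 4} - n{\left(-4,3 \right)}\right) 148 = \left(\frac{1}{-12 + 4} - 2 \left(-4\right) \frac{1}{3 + 3 - 4}\right) 148 = \left(\frac{1}{-8} - 2 \left(-4\right) \frac{1}{2}\right) 148 = \left(- \frac{1}{8} - 2 \left(-4\right) \frac{1}{2}\right) 148 = \left(- \frac{1}{8} - -4\right) 148 = \left(- \frac{1}{8} + 4\right) 148 = \frac{31}{8} \cdot 148 = \frac{1147}{2}$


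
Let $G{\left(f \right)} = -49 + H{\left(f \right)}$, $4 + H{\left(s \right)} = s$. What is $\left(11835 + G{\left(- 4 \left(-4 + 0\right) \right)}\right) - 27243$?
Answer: $-15445$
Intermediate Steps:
$H{\left(s \right)} = -4 + s$
$G{\left(f \right)} = -53 + f$ ($G{\left(f \right)} = -49 + \left(-4 + f\right) = -53 + f$)
$\left(11835 + G{\left(- 4 \left(-4 + 0\right) \right)}\right) - 27243 = \left(11835 - \left(53 + 4 \left(-4 + 0\right)\right)\right) - 27243 = \left(11835 - 37\right) - 27243 = 11798 - 27243 = -15445$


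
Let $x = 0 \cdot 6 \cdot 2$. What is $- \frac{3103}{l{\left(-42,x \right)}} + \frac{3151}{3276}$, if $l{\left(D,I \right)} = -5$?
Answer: $\frac{10181183}{16380} \approx 621.56$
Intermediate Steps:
$x = 0$ ($x = 0 \cdot 2 = 0$)
$- \frac{3103}{l{\left(-42,x \right)}} + \frac{3151}{3276} = - \frac{3103}{-5} + \frac{3151}{3276} = \left(-3103\right) \left(- \frac{1}{5}\right) + 3151 \cdot \frac{1}{3276} = \frac{3103}{5} + \frac{3151}{3276} = \frac{10181183}{16380}$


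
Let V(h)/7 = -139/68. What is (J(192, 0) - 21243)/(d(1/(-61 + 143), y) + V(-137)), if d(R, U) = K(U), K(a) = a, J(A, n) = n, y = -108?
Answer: 1444524/8317 ≈ 173.68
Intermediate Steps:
V(h) = -973/68 (V(h) = 7*(-139/68) = -973/68)
d(R, U) = U
(J(192, 0) - 21243)/(d(1/(-61 + 143), y) + V(-137)) = (0 - 21243)/(-108 - 973/68) = -21243/(-8317/68) = -21243*(-68/8317) = 1444524/8317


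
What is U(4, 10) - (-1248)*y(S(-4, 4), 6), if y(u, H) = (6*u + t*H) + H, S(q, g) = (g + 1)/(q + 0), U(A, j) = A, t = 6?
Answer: 43060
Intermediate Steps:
S(q, g) = (1 + g)/q
y(u, H) = 6*u + 7*H (y(u, H) = (6*u + 6*H) + H = (6*H + 6*u) + H = 6*u + 7*H)
U(4, 10) - (-1248)*y(S(-4, 4), 6) = 4 - (-1248)*(6*((1 + 4)/(-4)) + 7*6) = 4 - (-1248)*(6*(-1/4*5) + 42) = 4 - (-1248)*(6*(-5/4) + 42) = 4 - (-1248)*(-15/2 + 42) = 4 - (-1248)*69/2 = 4 - 156*(-276) = 4 + 43056 = 43060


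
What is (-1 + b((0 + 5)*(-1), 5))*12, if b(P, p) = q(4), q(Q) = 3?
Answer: 24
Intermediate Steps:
b(P, p) = 3
(-1 + b((0 + 5)*(-1), 5))*12 = (-1 + 3)*12 = 2*12 = 24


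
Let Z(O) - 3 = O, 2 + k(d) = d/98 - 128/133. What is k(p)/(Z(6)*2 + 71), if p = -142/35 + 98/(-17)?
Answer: -1696528/49301105 ≈ -0.034412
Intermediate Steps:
p = -5844/595 (p = -142*1/35 + 98*(-1/17) = -142/35 - 98/17 = -5844/595 ≈ -9.8219)
k(d) = -394/133 + d/98 (k(d) = -2 + (d/98 - 128/133) = -2 + (-128/133 + d/98) = -394/133 + d/98)
Z(O) = 3 + O
k(p)/(Z(6)*2 + 71) = (-394/133 + (1/98)*(-5844/595))/((3 + 6)*2 + 71) = (-394/133 - 2922/29155)/(9*2 + 71) = -1696528/553945/(18 + 71) = -1696528/553945/89 = (1/89)*(-1696528/553945) = -1696528/49301105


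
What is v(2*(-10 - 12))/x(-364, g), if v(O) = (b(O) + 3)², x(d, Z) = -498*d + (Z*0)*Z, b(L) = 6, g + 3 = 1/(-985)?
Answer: 27/60424 ≈ 0.00044684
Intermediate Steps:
g = -2956/985 (g = -3 + 1/(-985) = -3 - 1/985 = -2956/985 ≈ -3.0010)
x(d, Z) = -498*d (x(d, Z) = -498*d + 0*Z = -498*d + 0 = -498*d)
v(O) = 81 (v(O) = (6 + 3)² = 9² = 81)
v(2*(-10 - 12))/x(-364, g) = 81/((-498*(-364))) = 81/181272 = 81*(1/181272) = 27/60424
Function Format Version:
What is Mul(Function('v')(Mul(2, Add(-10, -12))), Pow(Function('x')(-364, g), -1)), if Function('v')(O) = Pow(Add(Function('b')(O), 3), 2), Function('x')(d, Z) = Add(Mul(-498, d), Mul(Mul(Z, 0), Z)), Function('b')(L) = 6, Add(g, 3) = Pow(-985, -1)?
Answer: Rational(27, 60424) ≈ 0.00044684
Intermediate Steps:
g = Rational(-2956, 985) (g = Add(-3, Pow(-985, -1)) = Add(-3, Rational(-1, 985)) = Rational(-2956, 985) ≈ -3.0010)
Function('x')(d, Z) = Mul(-498, d) (Function('x')(d, Z) = Add(Mul(-498, d), Mul(0, Z)) = Add(Mul(-498, d), 0) = Mul(-498, d))
Function('v')(O) = 81 (Function('v')(O) = Pow(Add(6, 3), 2) = Pow(9, 2) = 81)
Mul(Function('v')(Mul(2, Add(-10, -12))), Pow(Function('x')(-364, g), -1)) = Mul(81, Pow(Mul(-498, -364), -1)) = Mul(81, Pow(181272, -1)) = Mul(81, Rational(1, 181272)) = Rational(27, 60424)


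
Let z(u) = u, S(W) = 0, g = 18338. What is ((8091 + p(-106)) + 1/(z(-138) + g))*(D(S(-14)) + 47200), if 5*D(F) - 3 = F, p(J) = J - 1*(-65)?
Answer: 34576799766003/91000 ≈ 3.7996e+8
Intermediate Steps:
p(J) = 65 + J (p(J) = J + 65 = 65 + J)
D(F) = ⅗ + F/5
((8091 + p(-106)) + 1/(z(-138) + g))*(D(S(-14)) + 47200) = ((8091 + (65 - 106)) + 1/(-138 + 18338))*((⅗ + (⅕)*0) + 47200) = ((8091 - 41) + 1/18200)*((⅗ + 0) + 47200) = (8050 + 1/18200)*(⅗ + 47200) = (146510001/18200)*(236003/5) = 34576799766003/91000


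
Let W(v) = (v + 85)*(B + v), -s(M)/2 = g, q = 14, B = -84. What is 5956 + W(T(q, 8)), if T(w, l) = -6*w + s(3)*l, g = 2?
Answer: 12156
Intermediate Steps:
s(M) = -4 (s(M) = -2*2 = -4)
T(w, l) = -6*w - 4*l
W(v) = (-84 + v)*(85 + v) (W(v) = (v + 85)*(-84 + v) = (85 + v)*(-84 + v) = (-84 + v)*(85 + v))
5956 + W(T(q, 8)) = 5956 + (-7140 + (-6*14 - 4*8) + (-6*14 - 4*8)²) = 5956 + (-7140 + (-84 - 32) + (-84 - 32)²) = 5956 + (-7140 - 116 + (-116)²) = 5956 + (-7140 - 116 + 13456) = 5956 + 6200 = 12156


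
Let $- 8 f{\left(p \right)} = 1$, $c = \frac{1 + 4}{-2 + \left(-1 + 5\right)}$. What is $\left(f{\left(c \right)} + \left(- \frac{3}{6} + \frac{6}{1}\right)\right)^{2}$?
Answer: $\frac{1849}{64} \approx 28.891$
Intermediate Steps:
$c = \frac{5}{2}$ ($c = \frac{5}{-2 + 4} = \frac{5}{2} \approx 2.5$)
$f{\left(p \right)} = - \frac{1}{8}$ ($f{\left(p \right)} = \left(- \frac{1}{8}\right) 1 = - \frac{1}{8}$)
$\left(f{\left(c \right)} + \left(- \frac{3}{6} + \frac{6}{1}\right)\right)^{2} = \left(- \frac{1}{8} + \left(- \frac{3}{6} + \frac{6}{1}\right)\right)^{2} = \left(- \frac{1}{8} + \left(\left(-3\right) \frac{1}{6} + 6 \cdot 1\right)\right)^{2} = \left(- \frac{1}{8} + \left(- \frac{1}{2} + 6\right)\right)^{2} = \left(- \frac{1}{8} + \frac{11}{2}\right)^{2} = \left(\frac{43}{8}\right)^{2} = \frac{1849}{64}$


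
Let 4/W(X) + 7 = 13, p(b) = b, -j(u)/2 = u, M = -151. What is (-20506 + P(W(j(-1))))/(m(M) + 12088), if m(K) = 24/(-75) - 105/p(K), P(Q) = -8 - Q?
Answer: -232328600/136900851 ≈ -1.6971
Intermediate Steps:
j(u) = -2*u
W(X) = ⅔ (W(X) = 4/(-7 + 13) = 4/6 = 4*(⅙) = ⅔)
m(K) = -8/25 - 105/K (m(K) = 24/(-75) - 105/K = 24*(-1/75) - 105/K = -8/25 - 105/K)
(-20506 + P(W(j(-1))))/(m(M) + 12088) = (-20506 + (-8 - 1*⅔))/((-8/25 - 105/(-151)) + 12088) = (-20506 + (-8 - ⅔))/((-8/25 - 105*(-1/151)) + 12088) = (-20506 - 26/3)/((-8/25 + 105/151) + 12088) = -61544/(3*(1417/3775 + 12088)) = -61544/(3*45633617/3775) = -61544/3*3775/45633617 = -232328600/136900851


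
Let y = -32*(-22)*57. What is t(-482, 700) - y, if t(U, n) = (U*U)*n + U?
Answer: 162586190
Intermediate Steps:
t(U, n) = U + n*U² (t(U, n) = U²*n + U = n*U² + U = U + n*U²)
y = 40128 (y = 704*57 = 40128)
t(-482, 700) - y = -482*(1 - 482*700) - 1*40128 = -482*(1 - 337400) - 40128 = -482*(-337399) - 40128 = 162626318 - 40128 = 162586190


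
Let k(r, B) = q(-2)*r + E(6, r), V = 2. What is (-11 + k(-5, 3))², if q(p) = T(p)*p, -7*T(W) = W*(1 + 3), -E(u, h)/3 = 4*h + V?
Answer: 145161/49 ≈ 2962.5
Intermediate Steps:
E(u, h) = -6 - 12*h (E(u, h) = -3*(4*h + 2) = -3*(2 + 4*h) = -6 - 12*h)
T(W) = -4*W/7 (T(W) = -W*(1 + 3)/7 = -W*4/7 = -4*W/7)
q(p) = -4*p²/7 (q(p) = (-4*p/7)*p = -4*p²/7)
k(r, B) = -6 - 100*r/7 (k(r, B) = (-4/7*(-2)²)*r + (-6 - 12*r) = (-4/7*4)*r + (-6 - 12*r) = -16*r/7 + (-6 - 12*r) = -6 - 100*r/7)
(-11 + k(-5, 3))² = (-11 + (-6 - 100/7*(-5)))² = (-11 + (-6 + 500/7))² = (-11 + 458/7)² = (381/7)² = 145161/49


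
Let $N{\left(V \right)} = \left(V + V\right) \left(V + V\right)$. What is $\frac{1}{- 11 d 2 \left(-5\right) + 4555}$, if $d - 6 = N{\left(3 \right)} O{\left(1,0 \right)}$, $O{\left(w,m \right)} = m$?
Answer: $\frac{1}{5215} \approx 0.00019175$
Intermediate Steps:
$N{\left(V \right)} = 4 V^{2}$ ($N{\left(V \right)} = 2 V 2 V = 4 V^{2}$)
$d = 6$ ($d = 6 + 4 \cdot 3^{2} \cdot 0 = 6 + 4 \cdot 9 \cdot 0 = 6 + 36 \cdot 0 = 6 + 0 = 6$)
$\frac{1}{- 11 d 2 \left(-5\right) + 4555} = \frac{1}{\left(-11\right) 6 \cdot 2 \left(-5\right) + 4555} = \frac{1}{\left(-66\right) \left(-10\right) + 4555} = \frac{1}{660 + 4555} = \frac{1}{5215}$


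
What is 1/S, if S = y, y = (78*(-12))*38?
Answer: -1/35568 ≈ -2.8115e-5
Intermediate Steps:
y = -35568 (y = -936*38 = -35568)
S = -35568
1/S = 1/(-35568) = -1/35568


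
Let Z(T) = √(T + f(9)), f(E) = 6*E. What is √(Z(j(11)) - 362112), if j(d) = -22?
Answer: 2*√(-90528 + √2) ≈ 601.75*I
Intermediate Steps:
Z(T) = √(54 + T) (Z(T) = √(T + 6*9) = √(T + 54) = √(54 + T))
√(Z(j(11)) - 362112) = √(√(54 - 22) - 362112) = √(√32 - 362112) = √(4*√2 - 362112) = √(-362112 + 4*√2)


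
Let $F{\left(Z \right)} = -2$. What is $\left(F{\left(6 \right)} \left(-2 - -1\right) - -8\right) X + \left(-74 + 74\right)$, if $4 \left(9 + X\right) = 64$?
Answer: $70$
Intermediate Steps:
$X = 7$ ($X = -9 + \frac{1}{4} \cdot 64 = -9 + 16 = 7$)
$\left(F{\left(6 \right)} \left(-2 - -1\right) - -8\right) X + \left(-74 + 74\right) = \left(- 2 \left(-2 - -1\right) - -8\right) 7 + \left(-74 + 74\right) = \left(- 2 \left(-2 + 1\right) + 8\right) 7 + 0 = \left(\left(-2\right) \left(-1\right) + 8\right) 7 + 0 = \left(2 + 8\right) 7 + 0 = 10 \cdot 7 + 0 = 70 + 0 = 70$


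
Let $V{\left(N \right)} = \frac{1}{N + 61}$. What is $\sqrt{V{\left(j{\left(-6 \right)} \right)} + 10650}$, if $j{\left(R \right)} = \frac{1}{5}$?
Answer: $\frac{\sqrt{110802770}}{102} \approx 103.2$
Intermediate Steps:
$j{\left(R \right)} = \frac{1}{5}$
$V{\left(N \right)} = \frac{1}{61 + N}$
$\sqrt{V{\left(j{\left(-6 \right)} \right)} + 10650} = \sqrt{\frac{1}{61 + \frac{1}{5}} + 10650} = \sqrt{\frac{1}{\frac{306}{5}} + 10650} = \sqrt{\frac{5}{306} + 10650} = \sqrt{\frac{3258905}{306}} = \frac{\sqrt{110802770}}{102}$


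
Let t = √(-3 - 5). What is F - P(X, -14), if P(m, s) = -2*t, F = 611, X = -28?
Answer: 611 + 4*I*√2 ≈ 611.0 + 5.6569*I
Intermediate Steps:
t = 2*I*√2 (t = √(-8) = 2*I*√2 ≈ 2.8284*I)
P(m, s) = -4*I*√2
F - P(X, -14) = 611 - (-4)*I*√2 = 611 + 4*I*√2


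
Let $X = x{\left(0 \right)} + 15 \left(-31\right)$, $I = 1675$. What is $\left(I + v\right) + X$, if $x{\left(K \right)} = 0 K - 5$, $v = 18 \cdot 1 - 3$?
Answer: $1220$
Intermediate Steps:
$v = 15$ ($v = 18 + \left(-6 + 3\right) = 18 - 3 = 15$)
$x{\left(K \right)} = -5$ ($x{\left(K \right)} = 0 - 5 = -5$)
$X = -470$ ($X = -5 + 15 \left(-31\right) = -5 - 465 = -470$)
$\left(I + v\right) + X = \left(1675 + 15\right) - 470 = 1690 - 470 = 1220$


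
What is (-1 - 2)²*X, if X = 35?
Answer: 315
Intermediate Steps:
(-1 - 2)²*X = (-1 - 2)²*35 = (-3)²*35 = 9*35 = 315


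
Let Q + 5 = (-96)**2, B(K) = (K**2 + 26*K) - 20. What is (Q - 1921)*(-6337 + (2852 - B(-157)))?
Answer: -175193280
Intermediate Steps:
B(K) = -20 + K**2 + 26*K
Q = 9211 (Q = -5 + (-96)**2 = -5 + 9216 = 9211)
(Q - 1921)*(-6337 + (2852 - B(-157))) = (9211 - 1921)*(-6337 + (2852 - (-20 + (-157)**2 + 26*(-157)))) = 7290*(-6337 + (2852 - (-20 + 24649 - 4082))) = 7290*(-6337 + (2852 - 1*20547)) = 7290*(-6337 + (2852 - 20547)) = 7290*(-6337 - 17695) = 7290*(-24032) = -175193280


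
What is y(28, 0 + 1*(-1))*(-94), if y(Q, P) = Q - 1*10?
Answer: -1692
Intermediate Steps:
y(Q, P) = -10 + Q (y(Q, P) = Q - 10 = -10 + Q)
y(28, 0 + 1*(-1))*(-94) = (-10 + 28)*(-94) = 18*(-94) = -1692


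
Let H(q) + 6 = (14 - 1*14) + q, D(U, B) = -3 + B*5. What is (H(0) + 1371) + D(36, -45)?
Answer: 1137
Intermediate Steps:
D(U, B) = -3 + 5*B
H(q) = -6 + q (H(q) = -6 + ((14 - 1*14) + q) = -6 + ((14 - 14) + q) = -6 + (0 + q) = -6 + q)
(H(0) + 1371) + D(36, -45) = ((-6 + 0) + 1371) + (-3 + 5*(-45)) = (-6 + 1371) + (-3 - 225) = 1365 - 228 = 1137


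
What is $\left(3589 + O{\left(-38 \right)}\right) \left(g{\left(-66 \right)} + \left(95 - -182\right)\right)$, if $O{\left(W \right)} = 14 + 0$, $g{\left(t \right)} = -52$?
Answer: $810675$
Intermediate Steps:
$O{\left(W \right)} = 14$
$\left(3589 + O{\left(-38 \right)}\right) \left(g{\left(-66 \right)} + \left(95 - -182\right)\right) = \left(3589 + 14\right) \left(-52 + \left(95 - -182\right)\right) = 3603 \left(-52 + \left(95 + 182\right)\right) = 3603 \left(-52 + 277\right) = 3603 \cdot 225 = 810675$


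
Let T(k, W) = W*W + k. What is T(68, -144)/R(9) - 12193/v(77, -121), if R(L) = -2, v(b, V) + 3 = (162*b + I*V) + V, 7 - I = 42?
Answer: -172529363/16585 ≈ -10403.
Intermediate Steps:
I = -35 (I = 7 - 1*42 = 7 - 42 = -35)
v(b, V) = -3 - 34*V + 162*b (v(b, V) = -3 + ((162*b - 35*V) + V) = -3 + ((-35*V + 162*b) + V) = -3 + (-34*V + 162*b) = -3 - 34*V + 162*b)
T(k, W) = k + W² (T(k, W) = W² + k = k + W²)
T(68, -144)/R(9) - 12193/v(77, -121) = (68 + (-144)²)/(-2) - 12193/(-3 - 34*(-121) + 162*77) = (68 + 20736)*(-½) - 12193/(-3 + 4114 + 12474) = 20804*(-½) - 12193/16585 = -10402 - 12193*1/16585 = -10402 - 12193/16585 = -172529363/16585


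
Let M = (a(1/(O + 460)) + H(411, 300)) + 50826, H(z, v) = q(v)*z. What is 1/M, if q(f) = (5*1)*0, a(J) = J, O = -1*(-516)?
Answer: 976/49606177 ≈ 1.9675e-5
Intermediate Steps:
O = 516
q(f) = 0 (q(f) = 5*0 = 0)
H(z, v) = 0 (H(z, v) = 0*z = 0)
M = 49606177/976 (M = (1/(516 + 460) + 0) + 50826 = (1/976 + 0) + 50826 = 1/976 + 50826 = 49606177/976 ≈ 50826.)
1/M = 1/(49606177/976) = 976/49606177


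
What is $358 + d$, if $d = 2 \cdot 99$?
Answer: $556$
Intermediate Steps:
$d = 198$
$358 + d = 358 + 198 = 556$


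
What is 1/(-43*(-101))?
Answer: 1/4343 ≈ 0.00023026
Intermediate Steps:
1/(-43*(-101)) = 1/4343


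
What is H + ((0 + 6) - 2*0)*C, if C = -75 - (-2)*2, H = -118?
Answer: -544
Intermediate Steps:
C = -71 (C = -75 - 1*(-4) = -75 + 4 = -71)
H + ((0 + 6) - 2*0)*C = -118 + ((0 + 6) - 2*0)*(-71) = -118 + (6 + 0)*(-71) = -118 + 6*(-71) = -118 - 426 = -544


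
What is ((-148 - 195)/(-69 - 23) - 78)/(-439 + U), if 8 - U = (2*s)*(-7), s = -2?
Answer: 6833/42228 ≈ 0.16181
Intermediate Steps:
U = -20 (U = 8 - 2*(-2)*(-7) = 8 - (-4)*(-7) = 8 - 1*28 = 8 - 28 = -20)
((-148 - 195)/(-69 - 23) - 78)/(-439 + U) = ((-148 - 195)/(-69 - 23) - 78)/(-439 - 20) = (-343/(-92) - 78)/(-459) = (-343*(-1/92) - 78)*(-1/459) = (343/92 - 78)*(-1/459) = -6833/92*(-1/459) = 6833/42228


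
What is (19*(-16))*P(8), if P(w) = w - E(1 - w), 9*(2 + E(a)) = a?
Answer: -29488/9 ≈ -3276.4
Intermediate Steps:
E(a) = -2 + a/9
P(w) = 17/9 + 10*w/9 (P(w) = w - (-2 + (1 - w)/9) = w - (-2 + (1/9 - w/9)) = w - (-17/9 - w/9) = w + (17/9 + w/9) = 17/9 + 10*w/9)
(19*(-16))*P(8) = (19*(-16))*(17/9 + (10/9)*8) = -304*(17/9 + 80/9) = -304*97/9 = -29488/9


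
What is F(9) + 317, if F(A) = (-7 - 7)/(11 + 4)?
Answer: 4741/15 ≈ 316.07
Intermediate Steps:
F(A) = -14/15
F(9) + 317 = -14/15 + 317 = 4741/15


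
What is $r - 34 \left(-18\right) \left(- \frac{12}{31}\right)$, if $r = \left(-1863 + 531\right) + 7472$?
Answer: $\frac{182996}{31} \approx 5903.1$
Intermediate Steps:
$r = 6140$ ($r = -1332 + 7472 = 6140$)
$r - 34 \left(-18\right) \left(- \frac{12}{31}\right) = 6140 - 34 \left(-18\right) \left(- \frac{12}{31}\right) = 6140 - - 612 \left(\left(-12\right) \frac{1}{31}\right) = 6140 - \left(-612\right) \left(- \frac{12}{31}\right) = 6140 - \frac{7344}{31} = \frac{182996}{31}$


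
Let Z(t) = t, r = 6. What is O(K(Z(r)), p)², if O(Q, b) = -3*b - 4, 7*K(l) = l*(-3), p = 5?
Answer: 361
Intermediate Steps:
K(l) = -3*l/7 (K(l) = (l*(-3))/7 = (-3*l)/7 = -3*l/7)
O(Q, b) = -4 - 3*b
O(K(Z(r)), p)² = (-4 - 3*5)² = (-4 - 15)² = (-19)² = 361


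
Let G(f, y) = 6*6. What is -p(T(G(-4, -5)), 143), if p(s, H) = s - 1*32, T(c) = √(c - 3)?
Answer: 32 - √33 ≈ 26.255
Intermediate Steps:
G(f, y) = 36
T(c) = √(-3 + c)
p(s, H) = -32 + s (p(s, H) = s - 32 = -32 + s)
-p(T(G(-4, -5)), 143) = -(-32 + √(-3 + 36)) = -(-32 + √33) = 32 - √33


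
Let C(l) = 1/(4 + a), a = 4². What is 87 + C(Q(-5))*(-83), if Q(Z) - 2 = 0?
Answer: 1657/20 ≈ 82.850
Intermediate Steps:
a = 16
Q(Z) = 2 (Q(Z) = 2 + 0 = 2)
C(l) = 1/20 (C(l) = 1/(4 + 16) = 1/20)
87 + C(Q(-5))*(-83) = 87 + (1/20)*(-83) = 87 - 83/20 = 1657/20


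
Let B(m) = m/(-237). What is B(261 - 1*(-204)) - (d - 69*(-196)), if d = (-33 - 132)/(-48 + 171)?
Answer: -43806246/3239 ≈ -13525.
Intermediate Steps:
d = -55/41 (d = -165/123 = -165*1/123 = -55/41 ≈ -1.3415)
B(m) = -m/237 (B(m) = m*(-1/237) = -m/237)
B(261 - 1*(-204)) - (d - 69*(-196)) = -(261 - 1*(-204))/237 - (-55/41 - 69*(-196)) = -(261 + 204)/237 - (-55/41 + 13524) = -1/237*465 - 1*554429/41 = -155/79 - 554429/41 = -43806246/3239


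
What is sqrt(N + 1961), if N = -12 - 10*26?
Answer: sqrt(1689) ≈ 41.097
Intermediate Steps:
N = -272 (N = -12 - 260 = -272)
sqrt(N + 1961) = sqrt(-272 + 1961) = sqrt(1689)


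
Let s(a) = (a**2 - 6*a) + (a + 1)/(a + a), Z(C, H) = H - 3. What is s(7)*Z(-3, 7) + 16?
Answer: 324/7 ≈ 46.286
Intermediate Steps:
Z(C, H) = -3 + H
s(a) = a**2 - 6*a + (1 + a)/(2*a) (s(a) = (a**2 - 6*a) + (1 + a)/((2*a)) = (a**2 - 6*a) + (1 + a)*(1/(2*a)) = (a**2 - 6*a) + (1 + a)/(2*a) = a**2 - 6*a + (1 + a)/(2*a))
s(7)*Z(-3, 7) + 16 = (1/2 + 7**2 + (1/2)/7 - 6*7)*(-3 + 7) + 16 = (1/2 + 49 + (1/2)*(1/7) - 42)*4 + 16 = (1/2 + 49 + 1/14 - 42)*4 + 16 = (53/7)*4 + 16 = 212/7 + 16 = 324/7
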